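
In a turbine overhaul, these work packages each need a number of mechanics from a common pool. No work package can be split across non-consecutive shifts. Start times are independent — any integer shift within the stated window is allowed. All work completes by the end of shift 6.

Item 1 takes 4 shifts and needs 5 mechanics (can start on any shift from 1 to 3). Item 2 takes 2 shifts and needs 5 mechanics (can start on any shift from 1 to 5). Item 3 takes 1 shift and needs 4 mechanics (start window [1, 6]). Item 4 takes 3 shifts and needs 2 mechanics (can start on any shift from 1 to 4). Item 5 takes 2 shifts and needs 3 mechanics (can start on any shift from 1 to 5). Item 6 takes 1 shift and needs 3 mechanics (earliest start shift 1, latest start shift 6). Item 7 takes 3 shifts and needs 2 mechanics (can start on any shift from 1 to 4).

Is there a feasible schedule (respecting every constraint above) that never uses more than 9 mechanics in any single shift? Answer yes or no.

no

Total mechanic-shifts = 55; over 6 shifts the average is 55/6 > 9, so some shift must exceed 9.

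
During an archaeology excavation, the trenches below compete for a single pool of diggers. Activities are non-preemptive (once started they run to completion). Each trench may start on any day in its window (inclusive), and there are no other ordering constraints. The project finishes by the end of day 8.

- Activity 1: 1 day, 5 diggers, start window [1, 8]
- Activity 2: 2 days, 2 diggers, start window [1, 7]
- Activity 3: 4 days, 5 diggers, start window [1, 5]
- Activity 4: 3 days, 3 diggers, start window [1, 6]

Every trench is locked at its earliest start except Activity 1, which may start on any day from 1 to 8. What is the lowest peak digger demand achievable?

Activity 1@1: d1:15  d2:10  d3:8  d4:5  d5:0  d6:0  d7:0  d8:0 → peak 15
Activity 1@2: d1:10  d2:15  d3:8  d4:5  d5:0  d6:0  d7:0  d8:0 → peak 15
Activity 1@3: d1:10  d2:10  d3:13  d4:5  d5:0  d6:0  d7:0  d8:0 → peak 13
Activity 1@4: d1:10  d2:10  d3:8  d4:10  d5:0  d6:0  d7:0  d8:0 → peak 10
Activity 1@5: d1:10  d2:10  d3:8  d4:5  d5:5  d6:0  d7:0  d8:0 → peak 10
Activity 1@6: d1:10  d2:10  d3:8  d4:5  d5:0  d6:5  d7:0  d8:0 → peak 10
Activity 1@7: d1:10  d2:10  d3:8  d4:5  d5:0  d6:0  d7:5  d8:0 → peak 10
Activity 1@8: d1:10  d2:10  d3:8  d4:5  d5:0  d6:0  d7:0  d8:5 → peak 10
Best is Activity 1@4, peak 10.

10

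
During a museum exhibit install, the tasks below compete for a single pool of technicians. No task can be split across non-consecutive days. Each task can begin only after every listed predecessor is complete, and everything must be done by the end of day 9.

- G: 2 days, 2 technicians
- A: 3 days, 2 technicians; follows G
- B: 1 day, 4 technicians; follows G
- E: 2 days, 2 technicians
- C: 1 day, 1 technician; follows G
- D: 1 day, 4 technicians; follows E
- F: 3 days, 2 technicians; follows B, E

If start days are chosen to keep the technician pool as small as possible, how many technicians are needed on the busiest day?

Early-start (G@1, A@3, B@3, E@1, C@3, D@3, F@4) gives peak 11: d1:4  d2:4  d3:11  d4:4  d5:4  d6:2  d7:0  d8:0  d9:0.
Shift A→4, C→4, D→8, F→5.
Schedule G@1, A@4, B@3, E@1, C@4, D@8, F@5: d1:4  d2:4  d3:4  d4:3  d5:4  d6:4  d7:2  d8:4  d9:0 — peak 4.
Total technician-days = 29 over 9 days ⇒ peak ≥ ⌈29/9⌉ = 4, so 4 is optimal.

4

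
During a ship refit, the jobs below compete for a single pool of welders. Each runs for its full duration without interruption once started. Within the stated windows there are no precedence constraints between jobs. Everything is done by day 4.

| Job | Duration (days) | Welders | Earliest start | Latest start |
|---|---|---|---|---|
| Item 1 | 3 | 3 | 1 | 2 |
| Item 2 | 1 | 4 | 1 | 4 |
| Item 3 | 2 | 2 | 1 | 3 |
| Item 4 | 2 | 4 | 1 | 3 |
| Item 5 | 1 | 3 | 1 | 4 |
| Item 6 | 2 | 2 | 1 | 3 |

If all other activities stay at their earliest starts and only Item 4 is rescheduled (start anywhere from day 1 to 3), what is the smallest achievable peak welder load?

14

Item 4@1: d1:18  d2:11  d3:3  d4:0 → peak 18
Item 4@2: d1:14  d2:11  d3:7  d4:0 → peak 14
Item 4@3: d1:14  d2:7  d3:7  d4:4 → peak 14
Best is Item 4@2, peak 14.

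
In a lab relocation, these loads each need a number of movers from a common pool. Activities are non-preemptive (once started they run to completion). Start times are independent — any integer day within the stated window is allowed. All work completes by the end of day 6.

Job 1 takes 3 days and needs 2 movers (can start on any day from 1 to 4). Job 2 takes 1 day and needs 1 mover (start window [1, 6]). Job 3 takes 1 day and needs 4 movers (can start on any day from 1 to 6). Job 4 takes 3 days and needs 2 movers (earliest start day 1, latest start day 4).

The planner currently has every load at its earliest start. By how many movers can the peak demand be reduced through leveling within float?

5

Early-start peak: d1:9  d2:4  d3:4  d4:0  d5:0  d6:0 ⇒ 9.
Leveled (Job 1@1, Job 2@1, Job 3@5, Job 4@2): d1:3  d2:4  d3:4  d4:2  d5:4  d6:0 ⇒ 4.
Reduction 9 − 4 = 5.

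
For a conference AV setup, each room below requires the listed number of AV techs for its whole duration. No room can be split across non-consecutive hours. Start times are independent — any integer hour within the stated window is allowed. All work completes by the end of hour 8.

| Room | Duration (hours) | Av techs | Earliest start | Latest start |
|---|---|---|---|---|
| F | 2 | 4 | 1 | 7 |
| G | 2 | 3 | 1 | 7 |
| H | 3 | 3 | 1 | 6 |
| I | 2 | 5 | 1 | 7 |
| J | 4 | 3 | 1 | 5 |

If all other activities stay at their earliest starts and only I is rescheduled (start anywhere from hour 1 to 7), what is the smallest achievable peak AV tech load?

13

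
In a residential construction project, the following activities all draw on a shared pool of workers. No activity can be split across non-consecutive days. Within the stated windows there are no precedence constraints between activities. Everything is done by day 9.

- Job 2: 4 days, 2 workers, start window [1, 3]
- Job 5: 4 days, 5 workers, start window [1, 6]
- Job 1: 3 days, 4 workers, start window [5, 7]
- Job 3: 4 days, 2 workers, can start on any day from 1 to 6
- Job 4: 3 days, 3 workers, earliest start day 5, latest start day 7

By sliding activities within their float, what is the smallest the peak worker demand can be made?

Schedule Job 2@1, Job 5@1, Job 1@5, Job 3@1, Job 4@5: d1:9  d2:9  d3:9  d4:9  d5:7  d6:7  d7:7  d8:0  d9:0 — peak 9.

9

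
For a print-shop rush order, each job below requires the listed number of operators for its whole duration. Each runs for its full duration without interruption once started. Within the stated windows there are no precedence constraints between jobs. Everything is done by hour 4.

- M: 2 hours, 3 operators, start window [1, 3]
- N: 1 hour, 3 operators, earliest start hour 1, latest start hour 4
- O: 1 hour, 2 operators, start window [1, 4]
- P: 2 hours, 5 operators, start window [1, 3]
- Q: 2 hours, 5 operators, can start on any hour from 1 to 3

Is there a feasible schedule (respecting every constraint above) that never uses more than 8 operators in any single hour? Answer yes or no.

Schedule M@1, N@3, O@4, P@1, Q@3: h1:8  h2:8  h3:8  h4:7 — peak 8 ≤ 8.

yes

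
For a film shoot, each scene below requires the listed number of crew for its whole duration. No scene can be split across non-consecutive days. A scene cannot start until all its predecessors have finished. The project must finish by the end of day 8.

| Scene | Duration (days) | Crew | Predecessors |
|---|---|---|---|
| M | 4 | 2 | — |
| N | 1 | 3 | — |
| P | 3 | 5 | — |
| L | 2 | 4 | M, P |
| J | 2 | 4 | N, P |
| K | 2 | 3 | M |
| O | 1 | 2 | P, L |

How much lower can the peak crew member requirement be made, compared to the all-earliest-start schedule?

4

Early-start peak: d1:10  d2:7  d3:7  d4:6  d5:11  d6:7  d7:2  d8:0 ⇒ 11.
Leveled (M@1, N@1, P@2, L@5, J@7, K@5, O@7): d1:5  d2:7  d3:7  d4:7  d5:7  d6:7  d7:6  d8:4 ⇒ 7.
Reduction 11 − 7 = 4.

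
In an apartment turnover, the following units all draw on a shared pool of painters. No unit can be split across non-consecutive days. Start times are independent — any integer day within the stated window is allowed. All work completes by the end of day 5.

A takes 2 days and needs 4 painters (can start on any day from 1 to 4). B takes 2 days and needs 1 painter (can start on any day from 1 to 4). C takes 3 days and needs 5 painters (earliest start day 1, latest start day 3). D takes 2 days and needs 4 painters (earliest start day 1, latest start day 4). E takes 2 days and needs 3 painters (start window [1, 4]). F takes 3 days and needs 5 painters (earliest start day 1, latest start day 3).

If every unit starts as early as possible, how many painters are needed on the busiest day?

22

Early-start schedule: A@1, B@1, C@1, D@1, E@1, F@1.
Load per day: day 1: 22, day 2: 22, day 3: 10, day 4: 0, day 5: 0.
Peak is 22.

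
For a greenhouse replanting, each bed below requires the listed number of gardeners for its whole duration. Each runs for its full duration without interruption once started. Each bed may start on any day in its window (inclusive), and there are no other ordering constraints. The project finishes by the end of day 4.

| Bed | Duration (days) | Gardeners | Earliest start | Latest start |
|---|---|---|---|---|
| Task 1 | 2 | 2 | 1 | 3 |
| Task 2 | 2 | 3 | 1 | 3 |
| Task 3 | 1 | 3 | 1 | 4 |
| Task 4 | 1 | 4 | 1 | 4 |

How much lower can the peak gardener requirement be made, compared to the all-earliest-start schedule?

7

Early-start peak: d1:12  d2:5  d3:0  d4:0 ⇒ 12.
Leveled (Task 1@1, Task 2@1, Task 3@3, Task 4@4): d1:5  d2:5  d3:3  d4:4 ⇒ 5.
Reduction 12 − 5 = 7.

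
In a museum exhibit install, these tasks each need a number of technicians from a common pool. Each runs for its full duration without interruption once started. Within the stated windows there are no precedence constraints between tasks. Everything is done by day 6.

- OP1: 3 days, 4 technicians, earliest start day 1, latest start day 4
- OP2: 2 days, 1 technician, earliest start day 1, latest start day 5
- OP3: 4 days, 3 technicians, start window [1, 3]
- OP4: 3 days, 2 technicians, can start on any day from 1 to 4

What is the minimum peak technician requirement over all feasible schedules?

7

Early-start (OP1@1, OP2@1, OP3@1, OP4@1) gives peak 10: d1:10  d2:10  d3:9  d4:3  d5:0  d6:0.
Shift OP3→3, OP4→4.
Schedule OP1@1, OP2@1, OP3@3, OP4@4: d1:5  d2:5  d3:7  d4:5  d5:5  d6:5 — peak 7.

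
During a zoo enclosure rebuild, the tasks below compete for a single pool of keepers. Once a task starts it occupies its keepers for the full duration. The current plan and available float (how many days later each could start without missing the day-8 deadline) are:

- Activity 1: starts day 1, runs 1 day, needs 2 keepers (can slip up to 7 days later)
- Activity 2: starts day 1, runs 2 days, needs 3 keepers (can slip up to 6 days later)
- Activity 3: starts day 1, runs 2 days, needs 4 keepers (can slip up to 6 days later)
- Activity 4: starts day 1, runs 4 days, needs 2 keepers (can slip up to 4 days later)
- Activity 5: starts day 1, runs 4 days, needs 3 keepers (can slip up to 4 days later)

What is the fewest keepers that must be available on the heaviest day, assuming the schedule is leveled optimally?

5

Early-start (Activity 1@1, Activity 2@1, Activity 3@1, Activity 4@1, Activity 5@1) gives peak 14: d1:14  d2:12  d3:5  d4:5  d5:0  d6:0  d7:0  d8:0.
Shift Activity 3→3, Activity 4→5, Activity 5→5.
Schedule Activity 1@1, Activity 2@1, Activity 3@3, Activity 4@5, Activity 5@5: d1:5  d2:3  d3:4  d4:4  d5:5  d6:5  d7:5  d8:5 — peak 5.
Total keeper-days = 36 over 8 days ⇒ peak ≥ ⌈36/8⌉ = 5, so 5 is optimal.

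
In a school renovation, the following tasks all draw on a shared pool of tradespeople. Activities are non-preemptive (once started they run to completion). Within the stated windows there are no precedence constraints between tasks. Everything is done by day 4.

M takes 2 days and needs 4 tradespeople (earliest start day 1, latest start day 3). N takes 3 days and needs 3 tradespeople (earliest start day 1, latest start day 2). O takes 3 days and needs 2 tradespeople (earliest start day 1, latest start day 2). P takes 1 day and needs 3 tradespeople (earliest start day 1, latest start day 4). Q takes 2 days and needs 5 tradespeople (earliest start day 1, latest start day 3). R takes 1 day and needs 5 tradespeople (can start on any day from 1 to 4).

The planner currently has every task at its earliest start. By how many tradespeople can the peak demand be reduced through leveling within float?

Early-start peak: d1:22  d2:14  d3:5  d4:0 ⇒ 22.
Leveled (M@1, N@2, O@1, P@4, Q@3, R@1): d1:11  d2:9  d3:10  d4:11 ⇒ 11.
Reduction 22 − 11 = 11.

11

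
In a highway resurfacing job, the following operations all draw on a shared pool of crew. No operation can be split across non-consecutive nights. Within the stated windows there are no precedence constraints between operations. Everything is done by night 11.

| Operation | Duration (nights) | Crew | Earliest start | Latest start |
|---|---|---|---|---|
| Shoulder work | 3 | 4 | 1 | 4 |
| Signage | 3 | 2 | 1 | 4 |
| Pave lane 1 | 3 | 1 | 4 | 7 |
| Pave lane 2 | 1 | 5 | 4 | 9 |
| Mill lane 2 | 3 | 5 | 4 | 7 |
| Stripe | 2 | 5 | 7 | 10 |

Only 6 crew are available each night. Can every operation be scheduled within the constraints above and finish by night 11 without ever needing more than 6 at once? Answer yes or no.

yes

Schedule Shoulder work@1, Signage@1, Pave lane 1@4, Pave lane 2@4, Mill lane 2@5, Stripe@8: n1:6  n2:6  n3:6  n4:6  n5:6  n6:6  n7:5  n8:5  n9:5  n10:0  n11:0 — peak 6 ≤ 6.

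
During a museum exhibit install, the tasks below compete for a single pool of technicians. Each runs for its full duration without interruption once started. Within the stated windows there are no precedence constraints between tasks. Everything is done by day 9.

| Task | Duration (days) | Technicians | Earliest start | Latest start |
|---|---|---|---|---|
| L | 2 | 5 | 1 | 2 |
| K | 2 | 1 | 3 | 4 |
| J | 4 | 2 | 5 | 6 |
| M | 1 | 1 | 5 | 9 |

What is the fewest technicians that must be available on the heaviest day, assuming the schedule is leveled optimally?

5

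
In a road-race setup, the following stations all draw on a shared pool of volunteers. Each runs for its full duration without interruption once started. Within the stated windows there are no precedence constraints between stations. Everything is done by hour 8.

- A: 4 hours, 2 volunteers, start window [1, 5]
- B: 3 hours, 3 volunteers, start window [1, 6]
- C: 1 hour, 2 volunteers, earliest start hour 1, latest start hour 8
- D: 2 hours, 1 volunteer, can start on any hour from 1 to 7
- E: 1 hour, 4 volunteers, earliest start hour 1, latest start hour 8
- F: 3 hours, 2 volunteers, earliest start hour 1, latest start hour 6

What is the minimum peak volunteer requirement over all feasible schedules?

4

Early-start (A@1, B@1, C@1, D@1, E@1, F@1) gives peak 14: h1:14  h2:8  h3:7  h4:2  h5:0  h6:0  h7:0  h8:0.
Shift B→5, D→5, E→8, F→2.
Schedule A@1, B@5, C@1, D@5, E@8, F@2: h1:4  h2:4  h3:4  h4:4  h5:4  h6:4  h7:3  h8:4 — peak 4.
Total volunteer-hours = 31 over 8 hours ⇒ peak ≥ ⌈31/8⌉ = 4, so 4 is optimal.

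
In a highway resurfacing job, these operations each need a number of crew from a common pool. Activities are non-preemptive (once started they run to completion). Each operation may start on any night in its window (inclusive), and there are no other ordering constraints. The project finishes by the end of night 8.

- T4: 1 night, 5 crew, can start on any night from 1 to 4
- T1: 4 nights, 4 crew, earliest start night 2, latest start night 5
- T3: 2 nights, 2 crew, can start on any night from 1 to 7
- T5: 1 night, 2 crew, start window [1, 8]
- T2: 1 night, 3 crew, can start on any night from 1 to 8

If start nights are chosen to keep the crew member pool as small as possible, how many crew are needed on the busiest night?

5

Early-start (T4@1, T1@2, T3@1, T5@1, T2@1) gives peak 12: n1:12  n2:6  n3:4  n4:4  n5:4  n6:0  n7:0  n8:0.
Shift T3→6, T5→6, T2→7.
Schedule T4@1, T1@2, T3@6, T5@6, T2@7: n1:5  n2:4  n3:4  n4:4  n5:4  n6:4  n7:5  n8:0 — peak 5.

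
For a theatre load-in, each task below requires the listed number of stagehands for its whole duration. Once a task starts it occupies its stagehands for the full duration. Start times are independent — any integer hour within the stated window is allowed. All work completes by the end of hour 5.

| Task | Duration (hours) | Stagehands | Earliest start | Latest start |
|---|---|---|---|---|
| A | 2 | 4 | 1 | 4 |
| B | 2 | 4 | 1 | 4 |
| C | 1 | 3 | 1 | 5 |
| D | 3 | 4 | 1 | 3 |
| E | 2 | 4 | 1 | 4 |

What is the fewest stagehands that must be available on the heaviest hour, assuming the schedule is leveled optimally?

8

Early-start (A@1, B@1, C@1, D@1, E@1) gives peak 19: h1:19  h2:16  h3:4  h4:0  h5:0.
Shift C→3, D→3, E→4.
Schedule A@1, B@1, C@3, D@3, E@4: h1:8  h2:8  h3:7  h4:8  h5:8 — peak 8.
Total stagehand-hours = 39 over 5 hours ⇒ peak ≥ ⌈39/5⌉ = 8, so 8 is optimal.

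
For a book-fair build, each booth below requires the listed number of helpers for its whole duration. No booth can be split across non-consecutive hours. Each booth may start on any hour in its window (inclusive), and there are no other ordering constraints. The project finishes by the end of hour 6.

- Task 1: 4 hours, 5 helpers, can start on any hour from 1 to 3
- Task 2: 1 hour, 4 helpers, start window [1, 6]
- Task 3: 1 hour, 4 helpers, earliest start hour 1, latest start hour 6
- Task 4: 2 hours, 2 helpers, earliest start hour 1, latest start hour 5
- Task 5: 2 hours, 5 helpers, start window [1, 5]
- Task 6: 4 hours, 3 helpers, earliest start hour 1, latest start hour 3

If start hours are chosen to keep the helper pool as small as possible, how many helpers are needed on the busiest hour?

10

Early-start (Task 1@1, Task 2@1, Task 3@1, Task 4@1, Task 5@1, Task 6@1) gives peak 23: h1:23  h2:15  h3:8  h4:8  h5:0  h6:0.
Shift Task 3→2, Task 4→3, Task 5→5, Task 6→3.
Schedule Task 1@1, Task 2@1, Task 3@2, Task 4@3, Task 5@5, Task 6@3: h1:9  h2:9  h3:10  h4:10  h5:8  h6:8 — peak 10.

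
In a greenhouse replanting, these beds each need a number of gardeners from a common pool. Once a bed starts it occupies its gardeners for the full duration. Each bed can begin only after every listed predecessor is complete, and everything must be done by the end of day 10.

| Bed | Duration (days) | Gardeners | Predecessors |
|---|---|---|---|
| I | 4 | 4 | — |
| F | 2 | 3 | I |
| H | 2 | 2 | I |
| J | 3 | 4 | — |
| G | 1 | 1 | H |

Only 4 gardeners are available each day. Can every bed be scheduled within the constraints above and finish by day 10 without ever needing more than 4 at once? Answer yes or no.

The minimum achievable peak is 5; 4 < 5, so no feasible schedule stays within the cap.

no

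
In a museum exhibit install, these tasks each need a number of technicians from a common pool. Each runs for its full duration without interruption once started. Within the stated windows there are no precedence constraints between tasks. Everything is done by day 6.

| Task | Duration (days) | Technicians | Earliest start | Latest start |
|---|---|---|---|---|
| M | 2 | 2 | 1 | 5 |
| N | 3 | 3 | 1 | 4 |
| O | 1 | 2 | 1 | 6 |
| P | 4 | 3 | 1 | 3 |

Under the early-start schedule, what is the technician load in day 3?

At early start, day 3 has: N, P.
Demand: 3 + 3 = 6.

6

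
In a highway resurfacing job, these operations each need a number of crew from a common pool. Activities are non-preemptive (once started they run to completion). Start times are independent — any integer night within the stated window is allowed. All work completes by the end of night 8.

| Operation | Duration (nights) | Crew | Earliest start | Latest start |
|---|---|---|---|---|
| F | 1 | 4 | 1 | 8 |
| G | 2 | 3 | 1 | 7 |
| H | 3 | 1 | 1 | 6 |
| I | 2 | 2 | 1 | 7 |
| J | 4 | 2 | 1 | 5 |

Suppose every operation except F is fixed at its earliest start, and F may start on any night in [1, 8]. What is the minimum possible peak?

F@1: n1:12  n2:8  n3:3  n4:2  n5:0  n6:0  n7:0  n8:0 → peak 12
F@2: n1:8  n2:12  n3:3  n4:2  n5:0  n6:0  n7:0  n8:0 → peak 12
F@3: n1:8  n2:8  n3:7  n4:2  n5:0  n6:0  n7:0  n8:0 → peak 8
F@4: n1:8  n2:8  n3:3  n4:6  n5:0  n6:0  n7:0  n8:0 → peak 8
F@5: n1:8  n2:8  n3:3  n4:2  n5:4  n6:0  n7:0  n8:0 → peak 8
F@6: n1:8  n2:8  n3:3  n4:2  n5:0  n6:4  n7:0  n8:0 → peak 8
F@7: n1:8  n2:8  n3:3  n4:2  n5:0  n6:0  n7:4  n8:0 → peak 8
F@8: n1:8  n2:8  n3:3  n4:2  n5:0  n6:0  n7:0  n8:4 → peak 8
Best is F@3, peak 8.

8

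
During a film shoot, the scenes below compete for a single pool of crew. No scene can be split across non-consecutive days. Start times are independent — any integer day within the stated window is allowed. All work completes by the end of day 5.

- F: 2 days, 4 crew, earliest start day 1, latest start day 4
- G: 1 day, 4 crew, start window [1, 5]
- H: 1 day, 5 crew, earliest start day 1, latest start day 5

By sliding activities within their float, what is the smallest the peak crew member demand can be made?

Early-start (F@1, G@1, H@1) gives peak 13: d1:13  d2:4  d3:0  d4:0  d5:0.
Shift G→3, H→4.
Schedule F@1, G@3, H@4: d1:4  d2:4  d3:4  d4:5  d5:0 — peak 5.

5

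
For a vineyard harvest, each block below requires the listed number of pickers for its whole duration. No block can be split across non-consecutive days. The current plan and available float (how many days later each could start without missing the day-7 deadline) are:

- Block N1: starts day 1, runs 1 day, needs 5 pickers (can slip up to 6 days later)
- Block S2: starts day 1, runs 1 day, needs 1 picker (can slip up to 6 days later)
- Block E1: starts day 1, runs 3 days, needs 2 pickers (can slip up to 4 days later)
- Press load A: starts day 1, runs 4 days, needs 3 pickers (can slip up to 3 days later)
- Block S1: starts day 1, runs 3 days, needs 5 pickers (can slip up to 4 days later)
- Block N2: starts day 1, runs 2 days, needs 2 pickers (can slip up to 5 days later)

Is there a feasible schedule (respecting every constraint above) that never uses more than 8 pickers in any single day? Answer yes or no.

Schedule Block N1@1, Block S2@1, Block E1@1, Press load A@2, Block S1@4, Block N2@2: d1:8  d2:7  d3:7  d4:8  d5:8  d6:5  d7:0 — peak 8 ≤ 8.

yes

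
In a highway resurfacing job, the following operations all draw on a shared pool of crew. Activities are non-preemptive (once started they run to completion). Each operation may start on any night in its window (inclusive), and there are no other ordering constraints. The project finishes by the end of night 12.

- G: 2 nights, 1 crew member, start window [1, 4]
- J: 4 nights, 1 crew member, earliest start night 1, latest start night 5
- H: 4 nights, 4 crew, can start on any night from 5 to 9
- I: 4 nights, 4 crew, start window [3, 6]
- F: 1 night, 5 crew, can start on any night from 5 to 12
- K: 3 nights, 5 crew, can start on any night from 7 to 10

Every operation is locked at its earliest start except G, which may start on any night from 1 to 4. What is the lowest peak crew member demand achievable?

G@1: n1:2  n2:2  n3:5  n4:5  n5:13  n6:8  n7:9  n8:9  n9:5  n10:0  n11:0  n12:0 → peak 13
G@2: n1:1  n2:2  n3:6  n4:5  n5:13  n6:8  n7:9  n8:9  n9:5  n10:0  n11:0  n12:0 → peak 13
G@3: n1:1  n2:1  n3:6  n4:6  n5:13  n6:8  n7:9  n8:9  n9:5  n10:0  n11:0  n12:0 → peak 13
G@4: n1:1  n2:1  n3:5  n4:6  n5:14  n6:8  n7:9  n8:9  n9:5  n10:0  n11:0  n12:0 → peak 14
Best is G@1, peak 13.

13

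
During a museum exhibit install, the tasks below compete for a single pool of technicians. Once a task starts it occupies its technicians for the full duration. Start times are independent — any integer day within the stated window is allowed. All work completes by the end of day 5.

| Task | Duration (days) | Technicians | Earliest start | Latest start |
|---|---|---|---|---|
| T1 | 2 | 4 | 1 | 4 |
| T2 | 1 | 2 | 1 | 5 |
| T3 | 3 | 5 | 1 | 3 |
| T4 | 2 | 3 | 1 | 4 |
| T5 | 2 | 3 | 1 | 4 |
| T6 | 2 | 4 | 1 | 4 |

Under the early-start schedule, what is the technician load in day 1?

At early start, day 1 has: T1, T2, T3, T4, T5, T6.
Demand: 4 + 2 + 5 + 3 + 3 + 4 = 21.

21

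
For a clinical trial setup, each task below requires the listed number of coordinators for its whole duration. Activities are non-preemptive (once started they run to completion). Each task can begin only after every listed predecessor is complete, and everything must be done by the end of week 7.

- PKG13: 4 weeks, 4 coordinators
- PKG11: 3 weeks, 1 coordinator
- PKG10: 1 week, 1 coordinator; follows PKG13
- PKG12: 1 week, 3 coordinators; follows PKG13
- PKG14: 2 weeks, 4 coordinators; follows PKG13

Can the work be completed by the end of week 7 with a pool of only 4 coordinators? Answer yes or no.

no

Total coordinator-weeks = 31; over 7 weeks the average is 31/7 > 4, so some week must exceed 4.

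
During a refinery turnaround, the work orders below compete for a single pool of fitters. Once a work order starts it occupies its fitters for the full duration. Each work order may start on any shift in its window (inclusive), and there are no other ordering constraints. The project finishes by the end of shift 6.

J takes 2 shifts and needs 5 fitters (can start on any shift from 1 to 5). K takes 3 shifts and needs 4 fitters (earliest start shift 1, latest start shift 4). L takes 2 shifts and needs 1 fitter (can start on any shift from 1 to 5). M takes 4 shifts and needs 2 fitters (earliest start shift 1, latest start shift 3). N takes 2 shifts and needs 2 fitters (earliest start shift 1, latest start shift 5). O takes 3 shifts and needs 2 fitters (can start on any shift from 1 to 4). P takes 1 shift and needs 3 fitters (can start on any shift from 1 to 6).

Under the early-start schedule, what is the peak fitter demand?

19

Early-start schedule: J@1, K@1, L@1, M@1, N@1, O@1, P@1.
Load per shift: shift 1: 19, shift 2: 16, shift 3: 8, shift 4: 2, shift 5: 0, shift 6: 0.
Peak is 19.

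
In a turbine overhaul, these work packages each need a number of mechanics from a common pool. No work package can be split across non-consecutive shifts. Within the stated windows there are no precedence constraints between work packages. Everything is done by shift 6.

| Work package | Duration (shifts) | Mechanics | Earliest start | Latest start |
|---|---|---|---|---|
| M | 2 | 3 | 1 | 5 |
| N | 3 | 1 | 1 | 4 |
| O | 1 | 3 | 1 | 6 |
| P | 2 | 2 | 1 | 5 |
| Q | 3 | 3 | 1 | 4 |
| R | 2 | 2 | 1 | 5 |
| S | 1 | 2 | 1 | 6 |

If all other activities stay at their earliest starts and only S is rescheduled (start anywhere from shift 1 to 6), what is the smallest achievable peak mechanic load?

14

S@1: s1:16  s2:11  s3:4  s4:0  s5:0  s6:0 → peak 16
S@2: s1:14  s2:13  s3:4  s4:0  s5:0  s6:0 → peak 14
S@3: s1:14  s2:11  s3:6  s4:0  s5:0  s6:0 → peak 14
S@4: s1:14  s2:11  s3:4  s4:2  s5:0  s6:0 → peak 14
S@5: s1:14  s2:11  s3:4  s4:0  s5:2  s6:0 → peak 14
S@6: s1:14  s2:11  s3:4  s4:0  s5:0  s6:2 → peak 14
Best is S@2, peak 14.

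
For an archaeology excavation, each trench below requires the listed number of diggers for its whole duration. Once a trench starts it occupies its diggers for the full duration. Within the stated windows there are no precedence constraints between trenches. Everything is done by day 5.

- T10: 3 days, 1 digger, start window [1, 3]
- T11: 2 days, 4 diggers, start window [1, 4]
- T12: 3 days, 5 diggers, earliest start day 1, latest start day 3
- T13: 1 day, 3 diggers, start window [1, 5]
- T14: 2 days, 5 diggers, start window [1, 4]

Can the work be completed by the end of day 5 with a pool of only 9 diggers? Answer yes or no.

yes

Schedule T10@1, T11@4, T12@1, T13@1, T14@4: d1:9  d2:6  d3:6  d4:9  d5:9 — peak 9 ≤ 9.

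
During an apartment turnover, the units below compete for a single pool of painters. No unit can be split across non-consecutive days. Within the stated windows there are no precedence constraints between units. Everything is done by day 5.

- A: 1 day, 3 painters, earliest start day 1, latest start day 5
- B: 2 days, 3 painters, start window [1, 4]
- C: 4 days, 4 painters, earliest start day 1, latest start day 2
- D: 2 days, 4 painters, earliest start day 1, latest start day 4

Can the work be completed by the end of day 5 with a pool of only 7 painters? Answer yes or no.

no

The minimum achievable peak is 8; 7 < 8, so no feasible schedule stays within the cap.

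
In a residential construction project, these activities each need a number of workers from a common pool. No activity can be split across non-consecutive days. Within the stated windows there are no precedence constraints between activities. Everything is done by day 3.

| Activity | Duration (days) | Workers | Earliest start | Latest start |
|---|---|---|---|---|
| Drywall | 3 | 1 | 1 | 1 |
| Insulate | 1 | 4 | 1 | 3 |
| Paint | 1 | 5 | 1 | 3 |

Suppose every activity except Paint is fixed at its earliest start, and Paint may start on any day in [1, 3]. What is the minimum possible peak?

6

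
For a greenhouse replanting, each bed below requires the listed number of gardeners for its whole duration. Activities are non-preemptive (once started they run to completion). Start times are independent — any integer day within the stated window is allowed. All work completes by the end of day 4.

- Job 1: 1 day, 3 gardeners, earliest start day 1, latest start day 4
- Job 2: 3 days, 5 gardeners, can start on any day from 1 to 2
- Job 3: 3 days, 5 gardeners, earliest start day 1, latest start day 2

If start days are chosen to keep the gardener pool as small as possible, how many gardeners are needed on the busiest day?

10

Early-start (Job 1@1, Job 2@1, Job 3@1) gives peak 13: d1:13  d2:10  d3:10  d4:0.
Shift Job 3→2.
Schedule Job 1@1, Job 2@1, Job 3@2: d1:8  d2:10  d3:10  d4:5 — peak 10.
No arrangement of the 16 feasible schedules does better.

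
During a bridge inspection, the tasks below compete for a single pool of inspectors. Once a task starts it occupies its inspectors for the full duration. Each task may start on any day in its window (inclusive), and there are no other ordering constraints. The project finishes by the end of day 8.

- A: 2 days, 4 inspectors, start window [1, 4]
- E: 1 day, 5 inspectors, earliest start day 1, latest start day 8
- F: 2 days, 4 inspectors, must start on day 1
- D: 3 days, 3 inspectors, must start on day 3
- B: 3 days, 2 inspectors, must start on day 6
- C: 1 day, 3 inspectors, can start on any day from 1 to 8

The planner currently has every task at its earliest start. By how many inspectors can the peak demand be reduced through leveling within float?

9

Early-start peak: d1:16  d2:8  d3:3  d4:3  d5:3  d6:2  d7:2  d8:2 ⇒ 16.
Leveled (A@3, E@6, F@1, D@3, B@6, C@1): d1:7  d2:4  d3:7  d4:7  d5:3  d6:7  d7:2  d8:2 ⇒ 7.
Reduction 16 − 7 = 9.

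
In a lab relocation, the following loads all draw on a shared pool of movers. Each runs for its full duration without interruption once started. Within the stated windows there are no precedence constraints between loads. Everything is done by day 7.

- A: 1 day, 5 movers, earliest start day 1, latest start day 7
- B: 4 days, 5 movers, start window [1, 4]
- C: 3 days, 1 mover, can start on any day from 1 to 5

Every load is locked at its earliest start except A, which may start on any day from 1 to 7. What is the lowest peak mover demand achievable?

A@1: d1:11  d2:6  d3:6  d4:5  d5:0  d6:0  d7:0 → peak 11
A@2: d1:6  d2:11  d3:6  d4:5  d5:0  d6:0  d7:0 → peak 11
A@3: d1:6  d2:6  d3:11  d4:5  d5:0  d6:0  d7:0 → peak 11
A@4: d1:6  d2:6  d3:6  d4:10  d5:0  d6:0  d7:0 → peak 10
A@5: d1:6  d2:6  d3:6  d4:5  d5:5  d6:0  d7:0 → peak 6
A@6: d1:6  d2:6  d3:6  d4:5  d5:0  d6:5  d7:0 → peak 6
A@7: d1:6  d2:6  d3:6  d4:5  d5:0  d6:0  d7:5 → peak 6
Best is A@5, peak 6.

6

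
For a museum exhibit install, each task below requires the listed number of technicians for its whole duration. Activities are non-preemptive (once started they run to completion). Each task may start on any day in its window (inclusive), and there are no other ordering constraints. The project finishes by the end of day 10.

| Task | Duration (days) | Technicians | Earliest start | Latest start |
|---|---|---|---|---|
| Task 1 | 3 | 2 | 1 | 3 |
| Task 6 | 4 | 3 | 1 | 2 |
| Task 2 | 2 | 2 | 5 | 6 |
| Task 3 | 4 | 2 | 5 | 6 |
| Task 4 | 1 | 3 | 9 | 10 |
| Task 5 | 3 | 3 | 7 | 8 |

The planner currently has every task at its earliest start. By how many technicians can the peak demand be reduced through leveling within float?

1

Early-start peak: d1:5  d2:5  d3:5  d4:3  d5:4  d6:4  d7:5  d8:5  d9:6  d10:0 ⇒ 6.
Leveled (Task 1@1, Task 6@1, Task 2@5, Task 3@5, Task 4@10, Task 5@7): d1:5  d2:5  d3:5  d4:3  d5:4  d6:4  d7:5  d8:5  d9:3  d10:3 ⇒ 5.
Reduction 6 − 5 = 1.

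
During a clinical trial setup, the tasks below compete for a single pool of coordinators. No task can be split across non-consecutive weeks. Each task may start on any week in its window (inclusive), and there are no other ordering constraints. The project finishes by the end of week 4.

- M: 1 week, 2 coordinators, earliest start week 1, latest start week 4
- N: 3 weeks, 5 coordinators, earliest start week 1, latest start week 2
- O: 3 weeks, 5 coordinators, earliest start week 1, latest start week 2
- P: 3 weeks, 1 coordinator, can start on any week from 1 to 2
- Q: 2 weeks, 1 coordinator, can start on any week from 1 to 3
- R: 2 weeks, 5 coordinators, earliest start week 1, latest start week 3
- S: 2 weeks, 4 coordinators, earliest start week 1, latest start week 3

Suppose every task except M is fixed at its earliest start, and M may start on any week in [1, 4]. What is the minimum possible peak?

21

M@1: w1:23  w2:21  w3:11  w4:0 → peak 23
M@2: w1:21  w2:23  w3:11  w4:0 → peak 23
M@3: w1:21  w2:21  w3:13  w4:0 → peak 21
M@4: w1:21  w2:21  w3:11  w4:2 → peak 21
Best is M@3, peak 21.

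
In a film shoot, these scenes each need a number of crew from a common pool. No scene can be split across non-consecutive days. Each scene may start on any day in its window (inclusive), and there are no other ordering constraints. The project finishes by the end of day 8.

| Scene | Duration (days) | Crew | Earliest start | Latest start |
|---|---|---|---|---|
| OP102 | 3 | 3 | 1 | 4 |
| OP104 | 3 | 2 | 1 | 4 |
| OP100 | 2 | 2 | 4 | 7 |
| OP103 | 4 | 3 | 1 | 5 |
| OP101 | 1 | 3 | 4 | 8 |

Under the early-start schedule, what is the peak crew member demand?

Early-start schedule: OP102@1, OP104@1, OP100@4, OP103@1, OP101@4.
Load per day: day 1: 8, day 2: 8, day 3: 8, day 4: 8, day 5: 2, day 6: 0, day 7: 0, day 8: 0.
Peak is 8.

8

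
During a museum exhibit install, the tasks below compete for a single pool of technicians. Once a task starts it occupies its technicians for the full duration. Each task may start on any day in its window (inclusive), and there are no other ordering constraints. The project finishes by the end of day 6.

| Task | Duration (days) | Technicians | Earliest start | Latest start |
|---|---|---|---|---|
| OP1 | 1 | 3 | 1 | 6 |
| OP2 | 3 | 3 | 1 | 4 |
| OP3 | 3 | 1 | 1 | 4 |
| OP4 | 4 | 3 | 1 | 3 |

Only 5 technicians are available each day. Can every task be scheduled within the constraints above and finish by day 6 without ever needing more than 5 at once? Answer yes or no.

no

The minimum achievable peak is 6; 5 < 6, so no feasible schedule stays within the cap.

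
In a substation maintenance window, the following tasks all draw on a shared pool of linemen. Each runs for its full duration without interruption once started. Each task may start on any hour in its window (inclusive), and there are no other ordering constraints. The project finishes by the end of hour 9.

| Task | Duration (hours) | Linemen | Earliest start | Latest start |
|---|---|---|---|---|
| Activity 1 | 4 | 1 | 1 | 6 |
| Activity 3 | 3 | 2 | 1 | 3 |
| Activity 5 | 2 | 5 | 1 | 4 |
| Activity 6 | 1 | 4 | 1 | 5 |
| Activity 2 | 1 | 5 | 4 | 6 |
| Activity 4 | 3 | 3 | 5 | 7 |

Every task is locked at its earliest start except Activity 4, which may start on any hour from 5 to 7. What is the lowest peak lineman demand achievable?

12

Activity 4@5: h1:12  h2:8  h3:3  h4:6  h5:3  h6:3  h7:3  h8:0  h9:0 → peak 12
Activity 4@6: h1:12  h2:8  h3:3  h4:6  h5:0  h6:3  h7:3  h8:3  h9:0 → peak 12
Activity 4@7: h1:12  h2:8  h3:3  h4:6  h5:0  h6:0  h7:3  h8:3  h9:3 → peak 12
Best is Activity 4@5, peak 12.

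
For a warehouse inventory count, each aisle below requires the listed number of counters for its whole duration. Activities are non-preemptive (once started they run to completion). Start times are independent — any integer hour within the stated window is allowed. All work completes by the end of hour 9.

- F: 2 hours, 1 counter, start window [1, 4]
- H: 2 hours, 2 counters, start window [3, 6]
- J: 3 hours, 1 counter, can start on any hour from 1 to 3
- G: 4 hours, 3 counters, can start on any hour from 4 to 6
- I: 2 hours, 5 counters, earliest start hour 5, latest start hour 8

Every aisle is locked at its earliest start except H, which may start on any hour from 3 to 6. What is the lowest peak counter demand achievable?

H@3: h1:2  h2:2  h3:3  h4:5  h5:8  h6:8  h7:3  h8:0  h9:0 → peak 8
H@4: h1:2  h2:2  h3:1  h4:5  h5:10  h6:8  h7:3  h8:0  h9:0 → peak 10
H@5: h1:2  h2:2  h3:1  h4:3  h5:10  h6:10  h7:3  h8:0  h9:0 → peak 10
H@6: h1:2  h2:2  h3:1  h4:3  h5:8  h6:10  h7:5  h8:0  h9:0 → peak 10
Best is H@3, peak 8.

8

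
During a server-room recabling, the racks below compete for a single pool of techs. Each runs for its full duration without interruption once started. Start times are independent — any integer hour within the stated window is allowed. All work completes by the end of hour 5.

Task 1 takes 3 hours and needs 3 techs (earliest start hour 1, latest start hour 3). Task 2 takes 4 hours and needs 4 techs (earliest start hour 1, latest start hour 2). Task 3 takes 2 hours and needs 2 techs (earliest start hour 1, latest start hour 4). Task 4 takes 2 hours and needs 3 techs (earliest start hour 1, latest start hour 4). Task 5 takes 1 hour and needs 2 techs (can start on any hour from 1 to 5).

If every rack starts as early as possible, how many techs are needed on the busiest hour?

Early-start schedule: Task 1@1, Task 2@1, Task 3@1, Task 4@1, Task 5@1.
Load per hour: hour 1: 14, hour 2: 12, hour 3: 7, hour 4: 4, hour 5: 0.
Peak is 14.

14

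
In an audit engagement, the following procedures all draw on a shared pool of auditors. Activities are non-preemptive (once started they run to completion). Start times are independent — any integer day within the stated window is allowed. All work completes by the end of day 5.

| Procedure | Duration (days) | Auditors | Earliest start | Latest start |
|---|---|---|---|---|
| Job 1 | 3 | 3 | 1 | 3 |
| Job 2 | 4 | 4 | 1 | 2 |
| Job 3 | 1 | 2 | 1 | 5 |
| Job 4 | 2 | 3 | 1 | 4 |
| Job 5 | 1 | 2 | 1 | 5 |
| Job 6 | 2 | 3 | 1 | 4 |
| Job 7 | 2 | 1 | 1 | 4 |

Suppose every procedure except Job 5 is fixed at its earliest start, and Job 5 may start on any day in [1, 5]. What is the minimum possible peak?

16

Job 5@1: d1:18  d2:14  d3:7  d4:4  d5:0 → peak 18
Job 5@2: d1:16  d2:16  d3:7  d4:4  d5:0 → peak 16
Job 5@3: d1:16  d2:14  d3:9  d4:4  d5:0 → peak 16
Job 5@4: d1:16  d2:14  d3:7  d4:6  d5:0 → peak 16
Job 5@5: d1:16  d2:14  d3:7  d4:4  d5:2 → peak 16
Best is Job 5@2, peak 16.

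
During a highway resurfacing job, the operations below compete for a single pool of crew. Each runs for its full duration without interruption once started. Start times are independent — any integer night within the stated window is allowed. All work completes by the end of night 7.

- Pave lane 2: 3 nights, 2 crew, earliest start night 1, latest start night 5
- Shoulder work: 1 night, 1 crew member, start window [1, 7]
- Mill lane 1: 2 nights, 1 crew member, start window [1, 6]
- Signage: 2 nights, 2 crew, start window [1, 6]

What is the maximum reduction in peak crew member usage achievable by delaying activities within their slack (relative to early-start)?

Early-start peak: n1:6  n2:5  n3:2  n4:0  n5:0  n6:0  n7:0 ⇒ 6.
Leveled (Pave lane 2@1, Shoulder work@4, Mill lane 1@4, Signage@6): n1:2  n2:2  n3:2  n4:2  n5:1  n6:2  n7:2 ⇒ 2.
Reduction 6 − 2 = 4.

4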